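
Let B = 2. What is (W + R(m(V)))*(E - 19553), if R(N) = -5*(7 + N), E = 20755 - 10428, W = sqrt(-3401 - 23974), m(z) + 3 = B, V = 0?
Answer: 276780 - 46130*I*sqrt(1095) ≈ 2.7678e+5 - 1.5265e+6*I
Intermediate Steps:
m(z) = -1 (m(z) = -3 + 2 = -1)
W = 5*I*sqrt(1095) (W = sqrt(-27375) = 5*I*sqrt(1095) ≈ 165.45*I)
E = 10327
R(N) = -35 - 5*N
(W + R(m(V)))*(E - 19553) = (5*I*sqrt(1095) + (-35 - 5*(-1)))*(10327 - 19553) = (5*I*sqrt(1095) + (-35 + 5))*(-9226) = (5*I*sqrt(1095) - 30)*(-9226) = (-30 + 5*I*sqrt(1095))*(-9226) = 276780 - 46130*I*sqrt(1095)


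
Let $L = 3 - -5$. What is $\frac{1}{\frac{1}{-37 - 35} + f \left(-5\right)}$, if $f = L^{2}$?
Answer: $- \frac{72}{23041} \approx -0.0031249$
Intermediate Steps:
$L = 8$ ($L = 3 + 5 = 8$)
$f = 64$ ($f = 8^{2} = 64$)
$\frac{1}{\frac{1}{-37 - 35} + f \left(-5\right)} = \frac{1}{\frac{1}{-37 - 35} + 64 \left(-5\right)} = \frac{1}{\frac{1}{-72} - 320} = \frac{1}{- \frac{1}{72} - 320} = \frac{1}{- \frac{23041}{72}} = - \frac{72}{23041}$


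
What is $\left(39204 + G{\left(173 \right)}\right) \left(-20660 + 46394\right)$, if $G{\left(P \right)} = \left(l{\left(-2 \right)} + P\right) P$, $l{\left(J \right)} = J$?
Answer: $1770164658$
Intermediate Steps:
$G{\left(P \right)} = P \left(-2 + P\right)$ ($G{\left(P \right)} = \left(-2 + P\right) P = P \left(-2 + P\right)$)
$\left(39204 + G{\left(173 \right)}\right) \left(-20660 + 46394\right) = \left(39204 + 173 \left(-2 + 173\right)\right) \left(-20660 + 46394\right) = \left(39204 + 173 \cdot 171\right) 25734 = \left(39204 + 29583\right) 25734 = 68787 \cdot 25734 = 1770164658$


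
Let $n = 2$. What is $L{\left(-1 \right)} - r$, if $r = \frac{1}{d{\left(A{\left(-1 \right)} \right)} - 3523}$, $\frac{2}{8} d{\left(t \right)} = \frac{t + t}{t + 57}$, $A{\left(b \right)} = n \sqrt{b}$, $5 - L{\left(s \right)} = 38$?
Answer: $- \frac{70123491274}{2124972559} + \frac{48 i}{2124972559} \approx -33.0 + 2.2589 \cdot 10^{-8} i$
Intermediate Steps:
$L{\left(s \right)} = -33$ ($L{\left(s \right)} = 5 - 38 = -33$)
$A{\left(b \right)} = 2 \sqrt{b}$
$d{\left(t \right)} = \frac{8 t}{57 + t}$ ($d{\left(t \right)} = 4 \frac{t + t}{t + 57} = 4 \frac{2 t}{57 + t} = \frac{8 t}{57 + t}$)
$r = \frac{1}{-3523 + \frac{16 i \left(57 - 2 i\right)}{3253}}$ ($r = \frac{1}{\frac{8 \cdot 2 \sqrt{-1}}{57 + 2 \sqrt{-1}} - 3523} = \frac{1}{\frac{8 \cdot 2 i}{57 + 2 i} - 3523} = \frac{1}{8 \cdot 2 i \frac{57 - 2 i}{3253} - 3523} = \frac{1}{\frac{16 i \left(57 - 2 i\right)}{3253} - 3523} = \frac{1}{-3523 + \frac{16 i \left(57 - 2 i\right)}{3253}} \approx -0.00028385 - 2.3 \cdot 10^{-8} i$)
$L{\left(-1 \right)} - r = -33 - \left(- \frac{603173}{2124972559} - \frac{48 i}{2124972559}\right) = -33 + \left(\frac{603173}{2124972559} + \frac{48 i}{2124972559}\right) = - \frac{70123491274}{2124972559} + \frac{48 i}{2124972559}$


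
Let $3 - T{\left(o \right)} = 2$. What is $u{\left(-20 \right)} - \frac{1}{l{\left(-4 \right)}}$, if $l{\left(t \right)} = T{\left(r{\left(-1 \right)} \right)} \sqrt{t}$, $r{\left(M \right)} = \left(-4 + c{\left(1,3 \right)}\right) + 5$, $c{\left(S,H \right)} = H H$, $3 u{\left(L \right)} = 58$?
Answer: $\frac{58}{3} + \frac{i}{2} \approx 19.333 + 0.5 i$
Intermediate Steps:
$u{\left(L \right)} = \frac{58}{3}$ ($u{\left(L \right)} = \frac{1}{3} \cdot 58 = \frac{58}{3}$)
$c{\left(S,H \right)} = H^{2}$
$r{\left(M \right)} = 10$ ($r{\left(M \right)} = \left(-4 + 3^{2}\right) + 5 = \left(-4 + 9\right) + 5 = 5 + 5 = 10$)
$T{\left(o \right)} = 1$ ($T{\left(o \right)} = 3 - 2 = 1$)
$l{\left(t \right)} = \sqrt{t}$ ($l{\left(t \right)} = 1 \sqrt{t} = \sqrt{t}$)
$u{\left(-20 \right)} - \frac{1}{l{\left(-4 \right)}} = \frac{58}{3} - \frac{1}{\sqrt{-4}} = \frac{58}{3} - \frac{1}{2 i} = \frac{58}{3} - - \frac{i}{2} = \frac{58}{3} + \frac{i}{2}$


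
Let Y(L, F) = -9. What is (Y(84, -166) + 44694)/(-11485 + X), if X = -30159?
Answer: -44685/41644 ≈ -1.0730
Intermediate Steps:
(Y(84, -166) + 44694)/(-11485 + X) = (-9 + 44694)/(-11485 - 30159) = 44685/(-41644) = 44685*(-1/41644) = -44685/41644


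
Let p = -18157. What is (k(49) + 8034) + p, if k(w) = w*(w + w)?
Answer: -5321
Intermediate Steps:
k(w) = 2*w² (k(w) = w*(2*w) = 2*w²)
(k(49) + 8034) + p = (2*49² + 8034) - 18157 = (2*2401 + 8034) - 18157 = (4802 + 8034) - 18157 = 12836 - 18157 = -5321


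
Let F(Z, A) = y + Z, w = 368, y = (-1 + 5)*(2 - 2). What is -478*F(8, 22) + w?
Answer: -3456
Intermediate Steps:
y = 0 (y = 4*0 = 0)
F(Z, A) = Z (F(Z, A) = 0 + Z = Z)
-478*F(8, 22) + w = -478*8 + 368 = -3824 + 368 = -3456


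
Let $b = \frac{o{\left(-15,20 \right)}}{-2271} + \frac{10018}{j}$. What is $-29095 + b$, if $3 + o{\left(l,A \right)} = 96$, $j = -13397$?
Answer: $- \frac{295075785188}{10141529} \approx -29096.0$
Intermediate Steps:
$o{\left(l,A \right)} = 93$ ($o{\left(l,A \right)} = -3 + 96 = 93$)
$b = - \frac{7998933}{10141529}$ ($b = \frac{93}{-2271} + \frac{10018}{-13397} = 93 \left(- \frac{1}{2271}\right) + 10018 \left(- \frac{1}{13397}\right) = - \frac{31}{757} - \frac{10018}{13397} = - \frac{7998933}{10141529} \approx -0.78873$)
$-29095 + b = -29095 - \frac{7998933}{10141529} = - \frac{295075785188}{10141529}$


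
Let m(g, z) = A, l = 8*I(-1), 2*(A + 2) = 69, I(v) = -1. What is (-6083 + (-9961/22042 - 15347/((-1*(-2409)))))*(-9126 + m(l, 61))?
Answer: 5881031514558239/106198356 ≈ 5.5378e+7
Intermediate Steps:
A = 65/2 (A = -2 + (1/2)*69 = -2 + 69/2 = 65/2 ≈ 32.500)
l = -8 (l = 8*(-1) = -8)
m(g, z) = 65/2
(-6083 + (-9961/22042 - 15347/((-1*(-2409)))))*(-9126 + m(l, 61)) = (-6083 + (-9961/22042 - 15347/((-1*(-2409)))))*(-9126 + 65/2) = (-6083 + (-9961*1/22042 - 15347/2409))*(-18187/2) = (-6083 + (-9961/22042 - 15347*1/2409))*(-18187/2) = (-6083 + (-9961/22042 - 15347/2409))*(-18187/2) = (-6083 - 362274623/53099178)*(-18187/2) = -323364574397/53099178*(-18187/2) = 5881031514558239/106198356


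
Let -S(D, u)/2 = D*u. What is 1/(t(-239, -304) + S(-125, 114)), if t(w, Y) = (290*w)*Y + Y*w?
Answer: 1/21171396 ≈ 4.7234e-8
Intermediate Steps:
t(w, Y) = 291*Y*w (t(w, Y) = 290*Y*w + Y*w = 291*Y*w)
S(D, u) = -2*D*u
1/(t(-239, -304) + S(-125, 114)) = 1/(291*(-304)*(-239) - 2*(-125)*114) = 1/(21142896 + 28500) = 1/21171396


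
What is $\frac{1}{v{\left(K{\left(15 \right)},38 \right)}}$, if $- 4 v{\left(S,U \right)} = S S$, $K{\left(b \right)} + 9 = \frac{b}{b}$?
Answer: $- \frac{1}{16} \approx -0.0625$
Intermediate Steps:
$K{\left(b \right)} = -8$ ($K{\left(b \right)} = -9 + \frac{b}{b} = -9 + 1 = -8$)
$v{\left(S,U \right)} = - \frac{S^{2}}{4}$ ($v{\left(S,U \right)} = - \frac{S S}{4} = - \frac{S^{2}}{4}$)
$\frac{1}{v{\left(K{\left(15 \right)},38 \right)}} = \frac{1}{\left(- \frac{1}{4}\right) \left(-8\right)^{2}} = \frac{1}{\left(- \frac{1}{4}\right) 64} = \frac{1}{-16} = - \frac{1}{16}$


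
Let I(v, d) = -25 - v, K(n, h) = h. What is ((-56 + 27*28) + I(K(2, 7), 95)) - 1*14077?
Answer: -13409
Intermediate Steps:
((-56 + 27*28) + I(K(2, 7), 95)) - 1*14077 = ((-56 + 27*28) + (-25 - 1*7)) - 1*14077 = ((-56 + 756) + (-25 - 7)) - 14077 = (700 - 32) - 14077 = 668 - 14077 = -13409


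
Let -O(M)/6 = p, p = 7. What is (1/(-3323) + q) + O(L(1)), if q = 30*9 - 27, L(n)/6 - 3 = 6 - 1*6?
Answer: 667922/3323 ≈ 201.00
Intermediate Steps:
L(n) = 18 (L(n) = 18 + 6*(6 - 1*6) = 18 + 6*(6 - 6) = 18 + 6*0 = 18 + 0 = 18)
O(M) = -42 (O(M) = -6*7 = -42)
q = 243 (q = 270 - 27 = 243)
(1/(-3323) + q) + O(L(1)) = (1/(-3323) + 243) - 42 = (-1/3323 + 243) - 42 = 807488/3323 - 42 = 667922/3323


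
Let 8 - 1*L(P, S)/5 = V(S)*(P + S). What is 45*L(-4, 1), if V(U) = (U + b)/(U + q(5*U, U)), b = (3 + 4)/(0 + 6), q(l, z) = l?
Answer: 8175/4 ≈ 2043.8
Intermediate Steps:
b = 7/6 ≈ 1.1667
V(U) = (7/6 + U)/(6*U) (V(U) = (U + 7/6)/(U + 5*U) = (7/6 + U)/((6*U)) = (7/6 + U)*(1/(6*U)) = (7/6 + U)/(6*U))
L(P, S) = 40 - 5*(7 + 6*S)*(P + S)/(36*S) (L(P, S) = 40 - 5*(7 + 6*S)/(36*S)*(P + S) = 40 - 5*(7 + 6*S)*(P + S)/(36*S))
45*L(-4, 1) = 45*((5/36)*(1*(281 - 6*1) - 1*(-4)*(7 + 6*1))/1) = 45*((5/36)*1*(1*(281 - 6) - 1*(-4)*(7 + 6))) = 45*((5/36)*1*(1*275 - 1*(-4)*13)) = 45*((5/36)*1*(275 + 52)) = 45*((5/36)*1*327) = 45*(545/12) = 8175/4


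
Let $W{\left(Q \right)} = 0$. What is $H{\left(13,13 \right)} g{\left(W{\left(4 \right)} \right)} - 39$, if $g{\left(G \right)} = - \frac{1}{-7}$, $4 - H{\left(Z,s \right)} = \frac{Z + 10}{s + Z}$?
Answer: $- \frac{7017}{182} \approx -38.555$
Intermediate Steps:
$H{\left(Z,s \right)} = 4 - \frac{10 + Z}{Z + s}$ ($H{\left(Z,s \right)} = 4 - \frac{Z + 10}{s + Z} = 4 - \frac{10 + Z}{Z + s}$)
$g{\left(G \right)} = \frac{1}{7}$ ($g{\left(G \right)} = \left(-1\right) \left(- \frac{1}{7}\right) = \frac{1}{7}$)
$H{\left(13,13 \right)} g{\left(W{\left(4 \right)} \right)} - 39 = \frac{-10 + 3 \cdot 13 + 4 \cdot 13}{13 + 13} \cdot \frac{1}{7} - 39 = \frac{-10 + 39 + 52}{26} \cdot \frac{1}{7} - 39 = \frac{1}{26} \cdot 81 \cdot \frac{1}{7} - 39 = \frac{81}{26} \cdot \frac{1}{7} - 39 = \frac{81}{182} - 39 = - \frac{7017}{182}$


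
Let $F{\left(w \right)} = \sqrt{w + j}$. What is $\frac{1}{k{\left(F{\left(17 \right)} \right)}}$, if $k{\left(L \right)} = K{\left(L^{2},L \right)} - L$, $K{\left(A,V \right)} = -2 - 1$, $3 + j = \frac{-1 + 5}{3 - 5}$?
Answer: $1 - \frac{2 \sqrt{3}}{3} \approx -0.1547$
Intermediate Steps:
$j = -5$ ($j = -3 + \frac{-1 + 5}{3 - 5} = -3 + \frac{4}{-2} = -3 + 4 \left(- \frac{1}{2}\right) = -3 - 2 = -5$)
$K{\left(A,V \right)} = -3$ ($K{\left(A,V \right)} = -2 - 1 = -3$)
$F{\left(w \right)} = \sqrt{-5 + w}$ ($F{\left(w \right)} = \sqrt{w - 5} = \sqrt{-5 + w}$)
$k{\left(L \right)} = -3 - L$
$\frac{1}{k{\left(F{\left(17 \right)} \right)}} = \frac{1}{-3 - \sqrt{-5 + 17}} = \frac{1}{-3 - \sqrt{12}} = \frac{1}{-3 - 2 \sqrt{3}}$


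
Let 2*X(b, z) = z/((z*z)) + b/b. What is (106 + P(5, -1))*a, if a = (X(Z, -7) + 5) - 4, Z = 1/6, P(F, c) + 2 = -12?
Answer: 920/7 ≈ 131.43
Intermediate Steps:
P(F, c) = -14 (P(F, c) = -2 - 12 = -14)
Z = ⅙ ≈ 0.16667
X(b, z) = ½ + 1/(2*z) (X(b, z) = (z/((z*z)) + b/b)/2 = (z/(z²) + 1)/2 = (z/z² + 1)/2 = (1/z + 1)/2 = (1 + 1/z)/2 = ½ + 1/(2*z))
a = 10/7 (a = ((½)*(1 - 7)/(-7) + 5) - 4 = ((½)*(-⅐)*(-6) + 5) - 4 = (3/7 + 5) - 4 = 38/7 - 4 = 10/7 ≈ 1.4286)
(106 + P(5, -1))*a = (106 - 14)*(10/7) = 92*(10/7) = 920/7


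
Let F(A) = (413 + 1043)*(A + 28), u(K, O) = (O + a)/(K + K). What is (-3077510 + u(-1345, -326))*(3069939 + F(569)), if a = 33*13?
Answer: -32610435013659513/2690 ≈ -1.2123e+13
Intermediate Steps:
a = 429
u(K, O) = (429 + O)/(2*K) (u(K, O) = (O + 429)/(K + K) = (429 + O)/((2*K)) = (429 + O)*(1/(2*K)) = (429 + O)/(2*K))
F(A) = 40768 + 1456*A (F(A) = 1456*(28 + A) = 40768 + 1456*A)
(-3077510 + u(-1345, -326))*(3069939 + F(569)) = (-3077510 + (1/2)*(429 - 326)/(-1345))*(3069939 + (40768 + 1456*569)) = (-3077510 + (1/2)*(-1/1345)*103)*(3069939 + (40768 + 828464)) = (-3077510 - 103/2690)*(3069939 + 869232) = -8278502003/2690*3939171 = -32610435013659513/2690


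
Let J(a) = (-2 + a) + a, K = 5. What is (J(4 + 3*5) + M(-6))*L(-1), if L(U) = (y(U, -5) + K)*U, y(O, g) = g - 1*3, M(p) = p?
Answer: 90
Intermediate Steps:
y(O, g) = -3 + g (y(O, g) = g - 3 = -3 + g)
J(a) = -2 + 2*a
L(U) = -3*U (L(U) = ((-3 - 5) + 5)*U = (-8 + 5)*U = -3*U)
(J(4 + 3*5) + M(-6))*L(-1) = ((-2 + 2*(4 + 3*5)) - 6)*(-3*(-1)) = ((-2 + 2*(4 + 15)) - 6)*3 = ((-2 + 2*19) - 6)*3 = ((-2 + 38) - 6)*3 = (36 - 6)*3 = 30*3 = 90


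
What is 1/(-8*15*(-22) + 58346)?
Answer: 1/60986 ≈ 1.6397e-5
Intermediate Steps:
1/(-8*15*(-22) + 58346) = 1/(-120*(-22) + 58346) = 1/(2640 + 58346) = 1/60986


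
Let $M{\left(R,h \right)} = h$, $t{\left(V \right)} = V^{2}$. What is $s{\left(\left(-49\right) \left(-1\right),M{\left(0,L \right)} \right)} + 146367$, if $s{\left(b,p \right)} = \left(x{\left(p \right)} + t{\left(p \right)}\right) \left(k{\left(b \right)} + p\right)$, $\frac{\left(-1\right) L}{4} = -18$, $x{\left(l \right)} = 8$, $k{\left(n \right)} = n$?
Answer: $774599$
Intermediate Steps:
$L = 72$ ($L = \left(-4\right) \left(-18\right) = 72$)
$s{\left(b,p \right)} = \left(8 + p^{2}\right) \left(b + p\right)$
$s{\left(\left(-49\right) \left(-1\right),M{\left(0,L \right)} \right)} + 146367 = \left(72^{3} + 8 \left(\left(-49\right) \left(-1\right)\right) + 8 \cdot 72 + \left(-49\right) \left(-1\right) 72^{2}\right) + 146367 = \left(373248 + 8 \cdot 49 + 576 + 49 \cdot 5184\right) + 146367 = \left(373248 + 392 + 576 + 254016\right) + 146367 = 628232 + 146367 = 774599$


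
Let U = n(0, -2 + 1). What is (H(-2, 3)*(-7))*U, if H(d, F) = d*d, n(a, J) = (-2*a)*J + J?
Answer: 28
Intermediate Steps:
n(a, J) = J - 2*J*a (n(a, J) = -2*J*a + J = J - 2*J*a)
H(d, F) = d²
U = -1 (U = (-2 + 1)*(1 - 2*0) = -(1 + 0) = -1*1 = -1)
(H(-2, 3)*(-7))*U = ((-2)²*(-7))*(-1) = (4*(-7))*(-1) = -28*(-1) = 28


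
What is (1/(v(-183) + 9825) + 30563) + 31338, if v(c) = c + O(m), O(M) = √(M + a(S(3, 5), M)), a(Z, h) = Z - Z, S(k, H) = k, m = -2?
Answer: 2877411226604/46484083 - I*√2/92968166 ≈ 61901.0 - 1.5212e-8*I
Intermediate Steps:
a(Z, h) = 0
O(M) = √M (O(M) = √(M + 0) = √M)
v(c) = c + I*√2 (v(c) = c + √(-2) = c + I*√2)
(1/(v(-183) + 9825) + 30563) + 31338 = (1/((-183 + I*√2) + 9825) + 30563) + 31338 = (1/(9642 + I*√2) + 30563) + 31338 = (30563 + 1/(9642 + I*√2)) + 31338 = 61901 + 1/(9642 + I*√2)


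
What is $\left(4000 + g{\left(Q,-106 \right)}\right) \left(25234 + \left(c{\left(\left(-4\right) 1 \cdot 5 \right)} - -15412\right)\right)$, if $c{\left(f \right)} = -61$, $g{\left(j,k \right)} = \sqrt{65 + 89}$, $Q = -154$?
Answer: $162340000 + 40585 \sqrt{154} \approx 1.6284 \cdot 10^{8}$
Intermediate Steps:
$g{\left(j,k \right)} = \sqrt{154}$
$\left(4000 + g{\left(Q,-106 \right)}\right) \left(25234 + \left(c{\left(\left(-4\right) 1 \cdot 5 \right)} - -15412\right)\right) = \left(4000 + \sqrt{154}\right) \left(25234 - -15351\right) = \left(4000 + \sqrt{154}\right) \left(25234 + \left(-61 + 15412\right)\right) = \left(4000 + \sqrt{154}\right) \left(25234 + 15351\right) = \left(4000 + \sqrt{154}\right) 40585 = 162340000 + 40585 \sqrt{154}$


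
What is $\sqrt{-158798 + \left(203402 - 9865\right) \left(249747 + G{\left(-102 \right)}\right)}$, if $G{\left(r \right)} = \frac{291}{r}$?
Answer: $\frac{\sqrt{55874767765170}}{34} \approx 2.1985 \cdot 10^{5}$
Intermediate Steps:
$\sqrt{-158798 + \left(203402 - 9865\right) \left(249747 + G{\left(-102 \right)}\right)} = \sqrt{-158798 + \left(203402 - 9865\right) \left(249747 + \frac{291}{-102}\right)} = \sqrt{-158798 + 193537 \left(249747 + 291 \left(- \frac{1}{102}\right)\right)} = \sqrt{-158798 + 193537 \left(249747 - \frac{97}{34}\right)} = \sqrt{-158798 + 193537 \cdot \frac{8491301}{34}} = \sqrt{-158798 + \frac{1643380921637}{34}} = \sqrt{\frac{1643375522505}{34}} = \frac{\sqrt{55874767765170}}{34}$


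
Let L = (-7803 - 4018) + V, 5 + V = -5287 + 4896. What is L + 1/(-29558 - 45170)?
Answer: -912951977/74728 ≈ -12217.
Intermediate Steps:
V = -396 (V = -5 + (-5287 + 4896) = -5 - 391 = -396)
L = -12217 (L = (-7803 - 4018) - 396 = -11821 - 396 = -12217)
L + 1/(-29558 - 45170) = -12217 + 1/(-29558 - 45170) = -12217 + 1/(-74728) = -12217 - 1/74728 = -912951977/74728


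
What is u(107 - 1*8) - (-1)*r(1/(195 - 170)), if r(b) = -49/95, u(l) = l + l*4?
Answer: 46976/95 ≈ 494.48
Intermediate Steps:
u(l) = 5*l (u(l) = l + 4*l = 5*l)
r(b) = -49/95 (r(b) = -49*1/95 = -49/95)
u(107 - 1*8) - (-1)*r(1/(195 - 170)) = 5*(107 - 1*8) - (-1)*(-49)/95 = 5*(107 - 8) - 1*49/95 = 5*99 - 49/95 = 495 - 49/95 = 46976/95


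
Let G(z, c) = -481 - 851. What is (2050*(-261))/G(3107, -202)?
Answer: 29725/74 ≈ 401.69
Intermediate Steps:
G(z, c) = -1332
(2050*(-261))/G(3107, -202) = (2050*(-261))/(-1332) = -535050*(-1/1332) = 29725/74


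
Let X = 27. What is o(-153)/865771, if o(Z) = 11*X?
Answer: 297/865771 ≈ 0.00034305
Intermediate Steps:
o(Z) = 297 (o(Z) = 11*27 = 297)
o(-153)/865771 = 297/865771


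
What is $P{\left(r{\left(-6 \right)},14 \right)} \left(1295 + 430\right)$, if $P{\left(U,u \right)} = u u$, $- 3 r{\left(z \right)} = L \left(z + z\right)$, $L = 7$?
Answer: $338100$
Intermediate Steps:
$r{\left(z \right)} = - \frac{14 z}{3}$ ($r{\left(z \right)} = - \frac{7 \left(z + z\right)}{3} = - \frac{7 \cdot 2 z}{3} = - \frac{14 z}{3}$)
$P{\left(U,u \right)} = u^{2}$
$P{\left(r{\left(-6 \right)},14 \right)} \left(1295 + 430\right) = 14^{2} \left(1295 + 430\right) = 196 \cdot 1725 = 338100$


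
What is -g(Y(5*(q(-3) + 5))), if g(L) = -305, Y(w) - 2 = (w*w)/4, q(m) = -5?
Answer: 305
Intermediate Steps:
Y(w) = 2 + w²/4 (Y(w) = 2 + (w*w)/4 = 2 + w²*(¼) = 2 + w²/4)
-g(Y(5*(q(-3) + 5))) = -1*(-305) = 305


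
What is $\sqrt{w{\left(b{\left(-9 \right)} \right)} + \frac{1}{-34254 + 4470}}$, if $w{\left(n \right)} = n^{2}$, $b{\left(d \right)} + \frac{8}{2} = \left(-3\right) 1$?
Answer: $\frac{\sqrt{10866804090}}{14892} \approx 7.0$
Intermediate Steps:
$b{\left(d \right)} = -7$ ($b{\left(d \right)} = -4 - 3 = -7$)
$\sqrt{w{\left(b{\left(-9 \right)} \right)} + \frac{1}{-34254 + 4470}} = \sqrt{\left(-7\right)^{2} + \frac{1}{-34254 + 4470}} = \sqrt{49 + \frac{1}{-29784}} = \sqrt{49 - \frac{1}{29784}} = \sqrt{\frac{1459415}{29784}} = \frac{\sqrt{10866804090}}{14892}$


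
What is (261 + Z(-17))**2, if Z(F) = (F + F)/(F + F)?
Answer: 68644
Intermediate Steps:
Z(F) = 1 (Z(F) = (2*F)/((2*F)) = (2*F)*(1/(2*F)) = 1)
(261 + Z(-17))**2 = (261 + 1)**2 = 262**2 = 68644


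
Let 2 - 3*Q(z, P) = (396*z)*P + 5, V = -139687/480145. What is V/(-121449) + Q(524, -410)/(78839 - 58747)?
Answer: 1653695003565543499/1171627410069660 ≈ 1411.5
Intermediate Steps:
V = -139687/480145 (V = -139687*1/480145 = -139687/480145 ≈ -0.29093)
Q(z, P) = -1 - 132*P*z (Q(z, P) = 2/3 - ((396*z)*P + 5)/3 = 2/3 - (396*P*z + 5)/3 = 2/3 - (5 + 396*P*z)/3 = 2/3 + (-5/3 - 132*P*z) = -1 - 132*P*z)
V/(-121449) + Q(524, -410)/(78839 - 58747) = -139687/480145/(-121449) + (-1 - 132*(-410)*524)/(78839 - 58747) = -139687/480145*(-1/121449) + (-1 + 28358880)/20092 = 139687/58313130105 + 28358879*(1/20092) = 139687/58313130105 + 28358879/20092 = 1653695003565543499/1171627410069660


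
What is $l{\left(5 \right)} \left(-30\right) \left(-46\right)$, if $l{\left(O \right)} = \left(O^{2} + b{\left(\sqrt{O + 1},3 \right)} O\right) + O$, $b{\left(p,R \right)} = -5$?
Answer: $6900$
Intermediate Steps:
$l{\left(O \right)} = O^{2} - 4 O$ ($l{\left(O \right)} = \left(O^{2} - 5 O\right) + O = O^{2} - 4 O$)
$l{\left(5 \right)} \left(-30\right) \left(-46\right) = 5 \left(-4 + 5\right) \left(-30\right) \left(-46\right) = 5 \cdot 1 \left(-30\right) \left(-46\right) = 5 \left(-30\right) \left(-46\right) = \left(-150\right) \left(-46\right) = 6900$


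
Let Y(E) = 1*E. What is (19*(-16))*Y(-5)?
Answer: 1520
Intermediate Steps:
Y(E) = E
(19*(-16))*Y(-5) = (19*(-16))*(-5) = -304*(-5) = 1520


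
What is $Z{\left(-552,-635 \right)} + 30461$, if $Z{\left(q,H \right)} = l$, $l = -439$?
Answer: $30022$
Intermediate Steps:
$Z{\left(q,H \right)} = -439$
$Z{\left(-552,-635 \right)} + 30461 = -439 + 30461 = 30022$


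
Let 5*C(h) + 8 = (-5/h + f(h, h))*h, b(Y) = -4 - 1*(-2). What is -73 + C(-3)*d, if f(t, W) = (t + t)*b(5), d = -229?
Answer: 10856/5 ≈ 2171.2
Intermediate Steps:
b(Y) = -2 (b(Y) = -4 + 2 = -2)
f(t, W) = -4*t (f(t, W) = (t + t)*(-2) = (2*t)*(-2) = -4*t)
C(h) = -8/5 + h*(-5/h - 4*h)/5 (C(h) = -8/5 + ((-5/h - 4*h)*h)/5 = -8/5 + (h*(-5/h - 4*h))/5 = -8/5 + h*(-5/h - 4*h)/5)
-73 + C(-3)*d = -73 + (-13/5 - ⅘*(-3)²)*(-229) = -73 + (-13/5 - ⅘*9)*(-229) = -73 + (-13/5 - 36/5)*(-229) = -73 - 49/5*(-229) = -73 + 11221/5 = 10856/5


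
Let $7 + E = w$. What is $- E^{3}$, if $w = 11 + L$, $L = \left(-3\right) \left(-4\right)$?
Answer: $-4096$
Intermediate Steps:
$L = 12$
$w = 23$ ($w = 11 + 12 = 23$)
$E = 16$ ($E = -7 + 23 = 16$)
$- E^{3} = - 16^{3} = \left(-1\right) 4096 = -4096$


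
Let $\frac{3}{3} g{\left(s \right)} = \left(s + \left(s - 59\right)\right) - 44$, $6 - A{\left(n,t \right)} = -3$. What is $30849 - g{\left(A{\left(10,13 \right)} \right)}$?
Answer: $30934$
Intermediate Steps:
$A{\left(n,t \right)} = 9$ ($A{\left(n,t \right)} = 6 - -3 = 6 + 3 = 9$)
$g{\left(s \right)} = -103 + 2 s$ ($g{\left(s \right)} = \left(s + \left(s - 59\right)\right) - 44 = \left(s + \left(-59 + s\right)\right) - 44 = \left(-59 + 2 s\right) - 44 = -103 + 2 s$)
$30849 - g{\left(A{\left(10,13 \right)} \right)} = 30849 - \left(-103 + 2 \cdot 9\right) = 30849 - \left(-103 + 18\right) = 30849 - -85 = 30849 + 85 = 30934$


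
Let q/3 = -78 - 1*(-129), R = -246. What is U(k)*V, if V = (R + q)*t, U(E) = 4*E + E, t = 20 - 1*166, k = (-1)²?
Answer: 67890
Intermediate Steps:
k = 1
t = -146 (t = 20 - 166 = -146)
U(E) = 5*E
q = 153 (q = 3*(-78 - 1*(-129)) = 3*(-78 + 129) = 3*51 = 153)
V = 13578 (V = (-246 + 153)*(-146) = -93*(-146) = 13578)
U(k)*V = (5*1)*13578 = 5*13578 = 67890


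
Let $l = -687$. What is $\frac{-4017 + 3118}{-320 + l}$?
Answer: $\frac{899}{1007} \approx 0.89275$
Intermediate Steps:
$\frac{-4017 + 3118}{-320 + l} = \frac{-4017 + 3118}{-320 - 687} = - \frac{899}{-1007} = \left(-899\right) \left(- \frac{1}{1007}\right) = \frac{899}{1007}$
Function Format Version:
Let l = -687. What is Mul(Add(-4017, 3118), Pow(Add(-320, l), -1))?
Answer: Rational(899, 1007) ≈ 0.89275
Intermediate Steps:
Mul(Add(-4017, 3118), Pow(Add(-320, l), -1)) = Mul(Add(-4017, 3118), Pow(Add(-320, -687), -1)) = Mul(-899, Pow(-1007, -1)) = Mul(-899, Rational(-1, 1007)) = Rational(899, 1007)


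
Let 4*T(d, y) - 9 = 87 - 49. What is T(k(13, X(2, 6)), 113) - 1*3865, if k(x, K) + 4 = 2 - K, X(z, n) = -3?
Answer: -15413/4 ≈ -3853.3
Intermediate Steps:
k(x, K) = -2 - K (k(x, K) = -4 + (2 - K) = -2 - K)
T(d, y) = 47/4 (T(d, y) = 9/4 + (87 - 49)/4 = 9/4 + (¼)*38 = 9/4 + 19/2 = 47/4)
T(k(13, X(2, 6)), 113) - 1*3865 = 47/4 - 1*3865 = 47/4 - 3865 = -15413/4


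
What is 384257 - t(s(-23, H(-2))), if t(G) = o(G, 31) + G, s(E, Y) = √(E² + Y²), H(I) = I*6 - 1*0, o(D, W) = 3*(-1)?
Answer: 384260 - √673 ≈ 3.8423e+5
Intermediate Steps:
o(D, W) = -3
H(I) = 6*I (H(I) = 6*I + 0 = 6*I)
t(G) = -3 + G
384257 - t(s(-23, H(-2))) = 384257 - (-3 + √((-23)² + (6*(-2))²)) = 384257 - (-3 + √(529 + (-12)²)) = 384257 - (-3 + √(529 + 144)) = 384257 - (-3 + √673) = 384257 + (3 - √673) = 384260 - √673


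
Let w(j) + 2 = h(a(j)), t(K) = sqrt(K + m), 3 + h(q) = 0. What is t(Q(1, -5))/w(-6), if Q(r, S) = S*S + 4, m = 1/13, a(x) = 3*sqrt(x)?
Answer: -3*sqrt(546)/65 ≈ -1.0785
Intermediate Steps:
m = 1/13 ≈ 0.076923
Q(r, S) = 4 + S**2 (Q(r, S) = S**2 + 4 = 4 + S**2)
h(q) = -3 (h(q) = -3 + 0 = -3)
t(K) = sqrt(1/13 + K) (t(K) = sqrt(K + 1/13) = sqrt(1/13 + K))
w(j) = -5 (w(j) = -2 - 3 = -5)
t(Q(1, -5))/w(-6) = (sqrt(13 + 169*(4 + (-5)**2))/13)/(-5) = (sqrt(13 + 169*(4 + 25))/13)*(-1/5) = (sqrt(13 + 169*29)/13)*(-1/5) = (sqrt(13 + 4901)/13)*(-1/5) = (sqrt(4914)/13)*(-1/5) = ((3*sqrt(546))/13)*(-1/5) = (3*sqrt(546)/13)*(-1/5) = -3*sqrt(546)/65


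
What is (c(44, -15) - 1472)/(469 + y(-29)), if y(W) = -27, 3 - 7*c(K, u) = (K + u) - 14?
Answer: -5158/1547 ≈ -3.3342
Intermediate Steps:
c(K, u) = 17/7 - K/7 - u/7 (c(K, u) = 3/7 - ((K + u) - 14)/7 = 3/7 - (-14 + K + u)/7 = 3/7 + (2 - K/7 - u/7) = 17/7 - K/7 - u/7)
(c(44, -15) - 1472)/(469 + y(-29)) = ((17/7 - ⅐*44 - ⅐*(-15)) - 1472)/(469 - 27) = ((17/7 - 44/7 + 15/7) - 1472)/442 = (-12/7 - 1472)*(1/442) = -10316/7*1/442 = -5158/1547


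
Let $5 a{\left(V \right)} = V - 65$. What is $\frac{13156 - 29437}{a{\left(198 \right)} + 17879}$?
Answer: $- \frac{81405}{89528} \approx -0.90927$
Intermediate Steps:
$a{\left(V \right)} = -13 + \frac{V}{5}$ ($a{\left(V \right)} = \frac{V - 65}{5} = \frac{-65 + V}{5} = -13 + \frac{V}{5}$)
$\frac{13156 - 29437}{a{\left(198 \right)} + 17879} = \frac{13156 - 29437}{\left(-13 + \frac{1}{5} \cdot 198\right) + 17879} = - \frac{16281}{\left(-13 + \frac{198}{5}\right) + 17879} = - \frac{16281}{\frac{133}{5} + 17879} = - \frac{16281}{\frac{89528}{5}} = \left(-16281\right) \frac{5}{89528} = - \frac{81405}{89528}$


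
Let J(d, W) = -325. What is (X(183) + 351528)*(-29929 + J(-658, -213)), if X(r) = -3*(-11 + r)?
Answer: -10619517048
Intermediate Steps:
X(r) = 33 - 3*r
(X(183) + 351528)*(-29929 + J(-658, -213)) = ((33 - 3*183) + 351528)*(-29929 - 325) = ((33 - 549) + 351528)*(-30254) = (-516 + 351528)*(-30254) = 351012*(-30254) = -10619517048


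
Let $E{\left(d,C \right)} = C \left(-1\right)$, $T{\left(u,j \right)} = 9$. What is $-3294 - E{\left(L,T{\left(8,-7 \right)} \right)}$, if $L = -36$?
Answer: $-3285$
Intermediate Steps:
$E{\left(d,C \right)} = - C$
$-3294 - E{\left(L,T{\left(8,-7 \right)} \right)} = -3294 - \left(-1\right) 9 = -3294 - -9 = -3294 + 9 = -3285$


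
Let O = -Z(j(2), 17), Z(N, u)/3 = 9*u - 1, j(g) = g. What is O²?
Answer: 207936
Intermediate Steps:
Z(N, u) = -3 + 27*u (Z(N, u) = 3*(9*u - 1) = 3*(-1 + 9*u) = -3 + 27*u)
O = -456 (O = -(-3 + 27*17) = -(-3 + 459) = -1*456 = -456)
O² = (-456)² = 207936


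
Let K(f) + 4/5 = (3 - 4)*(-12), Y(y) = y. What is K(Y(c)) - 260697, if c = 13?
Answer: -1303429/5 ≈ -2.6069e+5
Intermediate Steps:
K(f) = 56/5 (K(f) = -⅘ + (3 - 4)*(-12) = -⅘ - 1*(-12) = -⅘ + 12 = 56/5)
K(Y(c)) - 260697 = 56/5 - 260697 = -1303429/5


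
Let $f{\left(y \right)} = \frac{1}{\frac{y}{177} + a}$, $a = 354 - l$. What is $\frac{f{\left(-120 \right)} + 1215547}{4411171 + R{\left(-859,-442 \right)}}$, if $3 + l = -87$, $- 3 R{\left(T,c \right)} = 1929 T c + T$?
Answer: $- \frac{95381542173}{18810466400440} \approx -0.0050707$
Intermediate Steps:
$R{\left(T,c \right)} = - \frac{T}{3} - 643 T c$ ($R{\left(T,c \right)} = - \frac{1929 T c + T}{3} = - \frac{T + 1929 T c}{3} = - \frac{T}{3} - 643 T c$)
$l = -90$ ($l = -3 - 87 = -90$)
$a = 444$ ($a = 354 - -90 = 354 + 90 = 444$)
$f{\left(y \right)} = \frac{1}{444 + \frac{y}{177}}$ ($f{\left(y \right)} = \frac{1}{\frac{y}{177} + 444} = \frac{1}{444 + \frac{y}{177}}$)
$\frac{f{\left(-120 \right)} + 1215547}{4411171 + R{\left(-859,-442 \right)}} = \frac{\frac{177}{78588 - 120} + 1215547}{4411171 - - \frac{859 \left(1 + 1929 \left(-442\right)\right)}{3}} = \frac{\frac{177}{78468} + 1215547}{4411171 - - \frac{859 \left(1 - 852618\right)}{3}} = \frac{177 \cdot \frac{1}{78468} + 1215547}{4411171 - \left(- \frac{859}{3}\right) \left(-852617\right)} = \frac{\frac{59}{26156} + 1215547}{4411171 - \frac{732398003}{3}} = \frac{31793847391}{26156 \left(- \frac{719164490}{3}\right)} = \frac{31793847391}{26156} \left(- \frac{3}{719164490}\right) = - \frac{95381542173}{18810466400440}$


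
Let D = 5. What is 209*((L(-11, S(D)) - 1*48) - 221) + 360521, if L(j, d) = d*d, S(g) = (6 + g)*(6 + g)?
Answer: 3364269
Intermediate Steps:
S(g) = (6 + g)²
L(j, d) = d²
209*((L(-11, S(D)) - 1*48) - 221) + 360521 = 209*((((6 + 5)²)² - 1*48) - 221) + 360521 = 209*(((11²)² - 48) - 221) + 360521 = 209*((121² - 48) - 221) + 360521 = 209*((14641 - 48) - 221) + 360521 = 209*(14593 - 221) + 360521 = 209*14372 + 360521 = 3003748 + 360521 = 3364269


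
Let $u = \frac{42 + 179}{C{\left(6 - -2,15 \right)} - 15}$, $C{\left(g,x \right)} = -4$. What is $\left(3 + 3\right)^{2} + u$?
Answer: $\frac{463}{19} \approx 24.368$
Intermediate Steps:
$u = - \frac{221}{19}$ ($u = \frac{42 + 179}{-4 - 15} = \frac{221}{-19} = 221 \left(- \frac{1}{19}\right) = - \frac{221}{19} \approx -11.632$)
$\left(3 + 3\right)^{2} + u = \left(3 + 3\right)^{2} - \frac{221}{19} = 6^{2} - \frac{221}{19} = 36 - \frac{221}{19} = \frac{463}{19}$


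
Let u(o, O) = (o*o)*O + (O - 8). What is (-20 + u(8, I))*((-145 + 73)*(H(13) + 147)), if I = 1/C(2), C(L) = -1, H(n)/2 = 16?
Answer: 1198584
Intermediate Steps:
H(n) = 32 (H(n) = 2*16 = 32)
I = -1 (I = 1/(-1) = -1)
u(o, O) = -8 + O + O*o² (u(o, O) = o²*O + (-8 + O) = O*o² + (-8 + O) = -8 + O + O*o²)
(-20 + u(8, I))*((-145 + 73)*(H(13) + 147)) = (-20 + (-8 - 1 - 1*8²))*((-145 + 73)*(32 + 147)) = (-20 + (-8 - 1 - 1*64))*(-72*179) = (-20 + (-8 - 1 - 64))*(-12888) = (-20 - 73)*(-12888) = -93*(-12888) = 1198584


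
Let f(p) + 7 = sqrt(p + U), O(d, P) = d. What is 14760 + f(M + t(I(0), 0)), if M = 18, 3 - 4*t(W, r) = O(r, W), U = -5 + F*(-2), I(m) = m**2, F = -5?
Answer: 14753 + sqrt(95)/2 ≈ 14758.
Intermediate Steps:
U = 5 (U = -5 - 5*(-2) = -5 + 10 = 5)
t(W, r) = 3/4 - r/4
f(p) = -7 + sqrt(5 + p) (f(p) = -7 + sqrt(p + 5) = -7 + sqrt(5 + p))
14760 + f(M + t(I(0), 0)) = 14760 + (-7 + sqrt(5 + (18 + (3/4 - 1/4*0)))) = 14760 + (-7 + sqrt(5 + (18 + (3/4 + 0)))) = 14760 + (-7 + sqrt(5 + (18 + 3/4))) = 14760 + (-7 + sqrt(5 + 75/4)) = 14760 + (-7 + sqrt(95/4)) = 14760 + (-7 + sqrt(95)/2) = 14753 + sqrt(95)/2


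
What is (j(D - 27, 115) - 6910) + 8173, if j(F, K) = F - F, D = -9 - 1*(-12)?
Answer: 1263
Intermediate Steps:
D = 3 (D = -9 + 12 = 3)
j(F, K) = 0
(j(D - 27, 115) - 6910) + 8173 = (0 - 6910) + 8173 = -6910 + 8173 = 1263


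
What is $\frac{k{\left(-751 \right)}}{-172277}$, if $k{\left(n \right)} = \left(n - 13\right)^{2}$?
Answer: $- \frac{583696}{172277} \approx -3.3881$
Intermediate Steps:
$k{\left(n \right)} = \left(-13 + n\right)^{2}$
$\frac{k{\left(-751 \right)}}{-172277} = \frac{\left(-13 - 751\right)^{2}}{-172277} = \left(-764\right)^{2} \left(- \frac{1}{172277}\right) = 583696 \left(- \frac{1}{172277}\right) = - \frac{583696}{172277}$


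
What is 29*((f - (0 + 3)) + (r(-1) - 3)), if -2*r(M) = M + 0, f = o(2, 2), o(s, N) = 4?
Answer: -87/2 ≈ -43.500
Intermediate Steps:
f = 4
r(M) = -M/2 (r(M) = -(M + 0)/2 = -M/2)
29*((f - (0 + 3)) + (r(-1) - 3)) = 29*((4 - (0 + 3)) + (-½*(-1) - 3)) = 29*((4 - 3) + (½ - 3)) = 29*((4 - 1*3) - 5/2) = 29*((4 - 3) - 5/2) = 29*(1 - 5/2) = 29*(-3/2) = -87/2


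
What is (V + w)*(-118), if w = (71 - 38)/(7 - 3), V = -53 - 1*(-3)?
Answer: 9853/2 ≈ 4926.5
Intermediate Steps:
V = -50 (V = -53 + 3 = -50)
w = 33/4 ≈ 8.2500
(V + w)*(-118) = (-50 + 33/4)*(-118) = -167/4*(-118) = 9853/2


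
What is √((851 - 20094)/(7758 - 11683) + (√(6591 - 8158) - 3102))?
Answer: √(-1908508799 + 616225*I*√1567)/785 ≈ 0.35565 + 55.653*I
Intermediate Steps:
√((851 - 20094)/(7758 - 11683) + (√(6591 - 8158) - 3102)) = √(-19243/(-3925) + (√(-1567) - 3102)) = √(-19243*(-1/3925) + (I*√1567 - 3102)) = √(19243/3925 + (-3102 + I*√1567)) = √(-12156107/3925 + I*√1567)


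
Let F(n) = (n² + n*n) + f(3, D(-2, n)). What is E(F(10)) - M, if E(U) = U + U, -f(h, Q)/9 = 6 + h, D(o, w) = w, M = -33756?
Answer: 33994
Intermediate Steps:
f(h, Q) = -54 - 9*h (f(h, Q) = -9*(6 + h) = -54 - 9*h)
F(n) = -81 + 2*n² (F(n) = (n² + n*n) + (-54 - 9*3) = (n² + n²) + (-54 - 27) = 2*n² - 81 = -81 + 2*n²)
E(U) = 2*U
E(F(10)) - M = 2*(-81 + 2*10²) - 1*(-33756) = 2*(-81 + 2*100) + 33756 = 2*(-81 + 200) + 33756 = 2*119 + 33756 = 238 + 33756 = 33994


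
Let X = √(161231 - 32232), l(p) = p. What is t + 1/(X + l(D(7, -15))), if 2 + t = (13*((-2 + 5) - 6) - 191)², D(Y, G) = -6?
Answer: 6821884780/128963 + √128999/128963 ≈ 52898.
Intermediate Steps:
X = √128999 ≈ 359.16
t = 52898 (t = -2 + (13*((-2 + 5) - 6) - 191)² = -2 + (13*(3 - 6) - 191)² = -2 + (13*(-3) - 191)² = -2 + (-39 - 191)² = -2 + (-230)² = -2 + 52900 = 52898)
t + 1/(X + l(D(7, -15))) = 52898 + 1/(√128999 - 6) = 52898 + 1/(-6 + √128999)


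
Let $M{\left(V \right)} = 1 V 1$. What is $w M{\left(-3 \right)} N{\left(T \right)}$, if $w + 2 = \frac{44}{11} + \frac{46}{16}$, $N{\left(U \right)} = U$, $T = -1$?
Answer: $\frac{117}{8} \approx 14.625$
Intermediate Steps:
$M{\left(V \right)} = V$ ($M{\left(V \right)} = V 1 = V$)
$w = \frac{39}{8}$ ($w = -2 + \left(\frac{44}{11} + \frac{46}{16}\right) = -2 + \left(44 \cdot \frac{1}{11} + 46 \cdot \frac{1}{16}\right) = -2 + \left(4 + \frac{23}{8}\right) = -2 + \frac{55}{8} = \frac{39}{8} \approx 4.875$)
$w M{\left(-3 \right)} N{\left(T \right)} = \frac{39}{8} \left(-3\right) \left(-1\right) = \left(- \frac{117}{8}\right) \left(-1\right) = \frac{117}{8}$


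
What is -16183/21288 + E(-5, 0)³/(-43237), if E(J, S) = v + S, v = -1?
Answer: -699683083/920429256 ≈ -0.76017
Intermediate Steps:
E(J, S) = -1 + S
-16183/21288 + E(-5, 0)³/(-43237) = -16183/21288 + (-1 + 0)³/(-43237) = -16183*1/21288 + (-1)³*(-1/43237) = -16183/21288 - 1*(-1/43237) = -16183/21288 + 1/43237 = -699683083/920429256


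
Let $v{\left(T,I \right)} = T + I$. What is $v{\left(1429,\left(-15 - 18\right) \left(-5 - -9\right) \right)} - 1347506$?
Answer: $-1346209$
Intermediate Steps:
$v{\left(T,I \right)} = I + T$
$v{\left(1429,\left(-15 - 18\right) \left(-5 - -9\right) \right)} - 1347506 = \left(\left(-15 - 18\right) \left(-5 - -9\right) + 1429\right) - 1347506 = \left(- 33 \left(-5 + 9\right) + 1429\right) - 1347506 = \left(\left(-33\right) 4 + 1429\right) - 1347506 = \left(-132 + 1429\right) - 1347506 = 1297 - 1347506 = -1346209$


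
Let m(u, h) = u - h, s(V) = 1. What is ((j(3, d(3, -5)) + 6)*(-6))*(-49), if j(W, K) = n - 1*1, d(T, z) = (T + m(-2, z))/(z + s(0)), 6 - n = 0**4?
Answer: 3234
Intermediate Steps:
n = 6 (n = 6 - 1*0**4 = 6 - 1*0 = 6 + 0 = 6)
d(T, z) = (-2 + T - z)/(1 + z) (d(T, z) = (T + (-2 - z))/(z + 1) = (-2 + T - z)/(1 + z))
j(W, K) = 5 (j(W, K) = 6 - 1*1 = 6 - 1 = 5)
((j(3, d(3, -5)) + 6)*(-6))*(-49) = ((5 + 6)*(-6))*(-49) = (11*(-6))*(-49) = -66*(-49) = 3234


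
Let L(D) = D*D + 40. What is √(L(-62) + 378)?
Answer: √4262 ≈ 65.284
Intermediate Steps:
L(D) = 40 + D² (L(D) = D² + 40 = 40 + D²)
√(L(-62) + 378) = √((40 + (-62)²) + 378) = √((40 + 3844) + 378) = √(3884 + 378) = √4262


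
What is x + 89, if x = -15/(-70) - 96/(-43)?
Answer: 55051/602 ≈ 91.447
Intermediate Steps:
x = 1473/602 (x = -15*(-1/70) - 96*(-1/43) = 3/14 + 96/43 = 1473/602 ≈ 2.4468)
x + 89 = 1473/602 + 89 = 55051/602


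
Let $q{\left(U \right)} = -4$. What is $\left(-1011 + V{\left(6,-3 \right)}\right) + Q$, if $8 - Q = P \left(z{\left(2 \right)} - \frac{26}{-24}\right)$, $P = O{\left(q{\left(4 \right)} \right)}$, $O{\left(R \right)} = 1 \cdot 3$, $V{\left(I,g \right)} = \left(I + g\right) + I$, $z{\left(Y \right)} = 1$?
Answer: $- \frac{4001}{4} \approx -1000.3$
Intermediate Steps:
$V{\left(I,g \right)} = g + 2 I$
$O{\left(R \right)} = 3$
$P = 3$
$Q = \frac{7}{4}$ ($Q = 8 - 3 \left(1 - \frac{26}{-24}\right) = 8 - 3 \left(1 - - \frac{13}{12}\right) = 8 - 3 \left(1 + \frac{13}{12}\right) = 8 - 3 \cdot \frac{25}{12} = 8 - \frac{25}{4} = \frac{7}{4} \approx 1.75$)
$\left(-1011 + V{\left(6,-3 \right)}\right) + Q = \left(-1011 + \left(-3 + 2 \cdot 6\right)\right) + \frac{7}{4} = \left(-1011 + \left(-3 + 12\right)\right) + \frac{7}{4} = \left(-1011 + 9\right) + \frac{7}{4} = -1002 + \frac{7}{4} = - \frac{4001}{4}$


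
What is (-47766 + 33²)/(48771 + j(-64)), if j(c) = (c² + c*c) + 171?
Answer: -46677/57134 ≈ -0.81697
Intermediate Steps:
j(c) = 171 + 2*c² (j(c) = (c² + c²) + 171 = 2*c² + 171 = 171 + 2*c²)
(-47766 + 33²)/(48771 + j(-64)) = (-47766 + 33²)/(48771 + (171 + 2*(-64)²)) = (-47766 + 1089)/(48771 + (171 + 2*4096)) = -46677/(48771 + (171 + 8192)) = -46677/(48771 + 8363) = -46677/57134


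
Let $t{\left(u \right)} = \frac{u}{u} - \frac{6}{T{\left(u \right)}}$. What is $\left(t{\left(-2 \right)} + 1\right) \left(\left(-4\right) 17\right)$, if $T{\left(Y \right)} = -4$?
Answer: $-238$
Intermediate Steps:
$t{\left(u \right)} = \frac{5}{2}$ ($t{\left(u \right)} = \frac{u}{u} - \frac{6}{-4} = 1 - - \frac{3}{2} = 1 + \frac{3}{2} = \frac{5}{2}$)
$\left(t{\left(-2 \right)} + 1\right) \left(\left(-4\right) 17\right) = \left(\frac{5}{2} + 1\right) \left(\left(-4\right) 17\right) = \frac{7}{2} \left(-68\right) = -238$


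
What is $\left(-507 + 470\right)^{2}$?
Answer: $1369$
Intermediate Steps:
$\left(-507 + 470\right)^{2} = \left(-37\right)^{2} = 1369$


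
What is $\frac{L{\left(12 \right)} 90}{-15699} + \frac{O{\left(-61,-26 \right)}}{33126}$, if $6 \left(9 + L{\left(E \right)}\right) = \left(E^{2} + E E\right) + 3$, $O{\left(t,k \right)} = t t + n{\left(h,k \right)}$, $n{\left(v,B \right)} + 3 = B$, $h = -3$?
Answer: $- \frac{9967037}{86674179} \approx -0.11499$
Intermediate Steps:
$n{\left(v,B \right)} = -3 + B$
$O{\left(t,k \right)} = -3 + k + t^{2}$ ($O{\left(t,k \right)} = t t + \left(-3 + k\right) = t^{2} + \left(-3 + k\right) = -3 + k + t^{2}$)
$L{\left(E \right)} = - \frac{17}{2} + \frac{E^{2}}{3}$ ($L{\left(E \right)} = -9 + \frac{\left(E^{2} + E E\right) + 3}{6} = -9 + \frac{\left(E^{2} + E^{2}\right) + 3}{6} = -9 + \frac{2 E^{2} + 3}{6} = -9 + \frac{3 + 2 E^{2}}{6} = -9 + \left(\frac{1}{2} + \frac{E^{2}}{3}\right) = - \frac{17}{2} + \frac{E^{2}}{3}$)
$\frac{L{\left(12 \right)} 90}{-15699} + \frac{O{\left(-61,-26 \right)}}{33126} = \frac{\left(- \frac{17}{2} + \frac{12^{2}}{3}\right) 90}{-15699} + \frac{-3 - 26 + \left(-61\right)^{2}}{33126} = \left(- \frac{17}{2} + \frac{1}{3} \cdot 144\right) 90 \left(- \frac{1}{15699}\right) + \left(-3 - 26 + 3721\right) \frac{1}{33126} = \left(- \frac{17}{2} + 48\right) 90 \left(- \frac{1}{15699}\right) + 3692 \cdot \frac{1}{33126} = \frac{79}{2} \cdot 90 \left(- \frac{1}{15699}\right) + \frac{1846}{16563} = 3555 \left(- \frac{1}{15699}\right) + \frac{1846}{16563} = - \frac{1185}{5233} + \frac{1846}{16563} = - \frac{9967037}{86674179}$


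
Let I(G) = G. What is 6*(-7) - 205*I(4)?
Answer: -862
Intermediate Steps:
6*(-7) - 205*I(4) = 6*(-7) - 205*4 = -42 - 820 = -862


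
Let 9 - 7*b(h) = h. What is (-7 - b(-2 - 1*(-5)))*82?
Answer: -4510/7 ≈ -644.29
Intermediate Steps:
b(h) = 9/7 - h/7
(-7 - b(-2 - 1*(-5)))*82 = (-7 - (9/7 - (-2 - 1*(-5))/7))*82 = (-7 - (9/7 - (-2 + 5)/7))*82 = (-7 - (9/7 - ⅐*3))*82 = (-7 - (9/7 - 3/7))*82 = (-7 - 1*6/7)*82 = (-7 - 6/7)*82 = -55/7*82 = -4510/7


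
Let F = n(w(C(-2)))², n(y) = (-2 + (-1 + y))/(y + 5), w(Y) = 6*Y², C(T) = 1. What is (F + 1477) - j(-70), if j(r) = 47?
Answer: 173039/121 ≈ 1430.1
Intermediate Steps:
n(y) = (-3 + y)/(5 + y)
F = 9/121 (F = ((-3 + 6*1²)/(5 + 6*1²))² = ((-3 + 6*1)/(5 + 6*1))² = ((-3 + 6)/(5 + 6))² = (3/11)² = 9/121 ≈ 0.074380)
(F + 1477) - j(-70) = (9/121 + 1477) - 1*47 = 178726/121 - 47 = 173039/121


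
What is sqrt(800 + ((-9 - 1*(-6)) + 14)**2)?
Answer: sqrt(921) ≈ 30.348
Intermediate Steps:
sqrt(800 + ((-9 - 1*(-6)) + 14)**2) = sqrt(800 + ((-9 + 6) + 14)**2) = sqrt(800 + (-3 + 14)**2) = sqrt(800 + 11**2) = sqrt(800 + 121) = sqrt(921)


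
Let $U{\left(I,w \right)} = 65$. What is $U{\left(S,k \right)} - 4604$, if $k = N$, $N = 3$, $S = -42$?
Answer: $-4539$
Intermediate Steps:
$k = 3$
$U{\left(S,k \right)} - 4604 = 65 - 4604 = -4539$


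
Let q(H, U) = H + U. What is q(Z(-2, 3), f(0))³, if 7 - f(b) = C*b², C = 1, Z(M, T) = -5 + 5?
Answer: 343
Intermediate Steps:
Z(M, T) = 0
f(b) = 7 - b²
q(Z(-2, 3), f(0))³ = (0 + (7 - 1*0²))³ = (0 + (7 - 1*0))³ = (0 + (7 + 0))³ = (0 + 7)³ = 7³ = 343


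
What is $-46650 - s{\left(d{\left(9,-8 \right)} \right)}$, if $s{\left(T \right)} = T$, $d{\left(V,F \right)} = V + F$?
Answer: $-46651$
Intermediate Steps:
$d{\left(V,F \right)} = F + V$
$-46650 - s{\left(d{\left(9,-8 \right)} \right)} = -46650 - \left(-8 + 9\right) = -46650 - 1 = -46651$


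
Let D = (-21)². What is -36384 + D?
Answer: -35943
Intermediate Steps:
D = 441
-36384 + D = -36384 + 441 = -35943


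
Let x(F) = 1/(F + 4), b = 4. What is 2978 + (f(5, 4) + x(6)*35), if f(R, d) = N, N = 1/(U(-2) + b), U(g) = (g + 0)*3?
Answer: 2981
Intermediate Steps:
U(g) = 3*g (U(g) = g*3 = 3*g)
N = -1/2 (N = 1/(3*(-2) + 4) = 1/(-6 + 4) = 1/(-2) = -1/2 ≈ -0.50000)
x(F) = 1/(4 + F)
f(R, d) = -1/2
2978 + (f(5, 4) + x(6)*35) = 2978 + (-1/2 + 35/(4 + 6)) = 2978 + (-1/2 + 35/10) = 2978 + (-1/2 + (1/10)*35) = 2978 + (-1/2 + 7/2) = 2978 + 3 = 2981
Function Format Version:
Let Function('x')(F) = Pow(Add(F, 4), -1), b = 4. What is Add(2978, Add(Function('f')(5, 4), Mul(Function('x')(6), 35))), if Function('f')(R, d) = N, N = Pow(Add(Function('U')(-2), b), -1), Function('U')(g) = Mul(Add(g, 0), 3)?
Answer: 2981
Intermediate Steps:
Function('U')(g) = Mul(3, g) (Function('U')(g) = Mul(g, 3) = Mul(3, g))
N = Rational(-1, 2) (N = Pow(Add(Mul(3, -2), 4), -1) = Pow(Add(-6, 4), -1) = Pow(-2, -1) = Rational(-1, 2) ≈ -0.50000)
Function('x')(F) = Pow(Add(4, F), -1)
Function('f')(R, d) = Rational(-1, 2)
Add(2978, Add(Function('f')(5, 4), Mul(Function('x')(6), 35))) = Add(2978, Add(Rational(-1, 2), Mul(Pow(Add(4, 6), -1), 35))) = Add(2978, Add(Rational(-1, 2), Mul(Pow(10, -1), 35))) = Add(2978, Add(Rational(-1, 2), Mul(Rational(1, 10), 35))) = Add(2978, Add(Rational(-1, 2), Rational(7, 2))) = Add(2978, 3) = 2981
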